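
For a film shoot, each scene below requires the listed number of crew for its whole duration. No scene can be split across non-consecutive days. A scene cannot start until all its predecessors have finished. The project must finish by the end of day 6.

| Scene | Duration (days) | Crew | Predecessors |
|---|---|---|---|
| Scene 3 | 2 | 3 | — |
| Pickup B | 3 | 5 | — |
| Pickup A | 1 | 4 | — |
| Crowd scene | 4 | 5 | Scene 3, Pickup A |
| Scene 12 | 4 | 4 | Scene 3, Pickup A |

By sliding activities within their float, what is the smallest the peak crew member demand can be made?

14

Schedule Scene 3@1, Pickup B@1, Pickup A@1, Crowd scene@3, Scene 12@3: d1:12  d2:8  d3:14  d4:9  d5:9  d6:9 — peak 14.
No arrangement of the 8 feasible schedules does better.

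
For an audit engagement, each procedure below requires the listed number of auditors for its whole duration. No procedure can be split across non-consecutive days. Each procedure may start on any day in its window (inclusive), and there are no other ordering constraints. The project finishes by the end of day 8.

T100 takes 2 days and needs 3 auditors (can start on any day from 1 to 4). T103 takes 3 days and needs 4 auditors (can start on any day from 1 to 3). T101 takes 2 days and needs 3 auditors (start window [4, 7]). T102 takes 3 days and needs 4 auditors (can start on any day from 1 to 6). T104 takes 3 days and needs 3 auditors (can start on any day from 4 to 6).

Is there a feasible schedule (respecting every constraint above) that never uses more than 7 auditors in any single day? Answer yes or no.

Schedule T100@1, T103@1, T101@4, T102@4, T104@6: d1:7  d2:7  d3:4  d4:7  d5:7  d6:7  d7:3  d8:3 — peak 7 ≤ 7.

yes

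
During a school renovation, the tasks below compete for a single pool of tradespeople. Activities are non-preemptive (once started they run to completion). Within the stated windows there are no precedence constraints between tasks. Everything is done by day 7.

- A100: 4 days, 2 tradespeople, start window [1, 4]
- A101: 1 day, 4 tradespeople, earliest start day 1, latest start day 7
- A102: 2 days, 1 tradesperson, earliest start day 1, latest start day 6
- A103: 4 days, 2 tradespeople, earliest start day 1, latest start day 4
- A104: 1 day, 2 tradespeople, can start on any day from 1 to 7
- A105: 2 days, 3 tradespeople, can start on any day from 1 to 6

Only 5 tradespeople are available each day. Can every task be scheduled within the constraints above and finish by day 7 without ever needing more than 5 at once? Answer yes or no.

yes

Schedule A100@1, A101@5, A102@1, A103@1, A104@6, A105@6: d1:5  d2:5  d3:4  d4:4  d5:4  d6:5  d7:3 — peak 5 ≤ 5.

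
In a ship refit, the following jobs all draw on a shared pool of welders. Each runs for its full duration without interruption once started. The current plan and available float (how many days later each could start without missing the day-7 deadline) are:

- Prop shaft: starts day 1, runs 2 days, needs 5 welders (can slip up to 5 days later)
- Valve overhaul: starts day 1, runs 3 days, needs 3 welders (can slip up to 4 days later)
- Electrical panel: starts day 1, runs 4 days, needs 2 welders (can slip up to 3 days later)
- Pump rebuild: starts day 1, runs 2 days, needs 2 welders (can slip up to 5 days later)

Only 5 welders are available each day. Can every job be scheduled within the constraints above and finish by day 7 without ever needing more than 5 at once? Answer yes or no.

yes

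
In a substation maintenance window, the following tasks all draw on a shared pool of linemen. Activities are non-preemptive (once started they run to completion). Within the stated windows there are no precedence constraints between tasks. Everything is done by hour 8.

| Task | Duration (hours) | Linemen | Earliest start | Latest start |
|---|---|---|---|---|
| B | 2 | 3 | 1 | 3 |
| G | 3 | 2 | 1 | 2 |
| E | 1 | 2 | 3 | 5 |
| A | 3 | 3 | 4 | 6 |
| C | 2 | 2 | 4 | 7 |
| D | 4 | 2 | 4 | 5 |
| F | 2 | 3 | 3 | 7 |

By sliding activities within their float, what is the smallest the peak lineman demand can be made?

6

Early-start (B@1, G@1, E@3, A@4, C@4, D@4, F@3) gives peak 10: h1:5  h2:5  h3:7  h4:10  h5:7  h6:5  h7:2  h8:0.
Shift E→5, A→6, D→5.
Schedule B@1, G@1, E@5, A@6, C@4, D@5, F@3: h1:5  h2:5  h3:5  h4:5  h5:6  h6:5  h7:5  h8:5 — peak 6.
Total lineman-hours = 41 over 8 hours ⇒ peak ≥ ⌈41/8⌉ = 6, so 6 is optimal.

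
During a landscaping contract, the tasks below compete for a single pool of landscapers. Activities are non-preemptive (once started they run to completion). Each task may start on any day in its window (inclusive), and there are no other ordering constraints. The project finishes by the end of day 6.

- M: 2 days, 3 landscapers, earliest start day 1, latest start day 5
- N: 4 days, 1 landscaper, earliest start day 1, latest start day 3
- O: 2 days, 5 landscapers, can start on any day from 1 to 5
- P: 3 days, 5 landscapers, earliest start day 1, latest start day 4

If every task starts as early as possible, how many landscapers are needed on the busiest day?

14

Early-start schedule: M@1, N@1, O@1, P@1.
Load per day: day 1: 14, day 2: 14, day 3: 6, day 4: 1, day 5: 0, day 6: 0.
Peak is 14.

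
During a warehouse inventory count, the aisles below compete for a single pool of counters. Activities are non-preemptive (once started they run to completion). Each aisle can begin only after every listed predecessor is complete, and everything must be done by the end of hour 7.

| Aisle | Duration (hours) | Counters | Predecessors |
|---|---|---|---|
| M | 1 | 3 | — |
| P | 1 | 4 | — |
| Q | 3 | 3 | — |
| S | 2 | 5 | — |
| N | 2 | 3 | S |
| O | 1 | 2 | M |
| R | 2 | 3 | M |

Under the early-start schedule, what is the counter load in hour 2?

At early start, hour 2 has: Q, S, O, R.
Demand: 3 + 5 + 2 + 3 = 13.

13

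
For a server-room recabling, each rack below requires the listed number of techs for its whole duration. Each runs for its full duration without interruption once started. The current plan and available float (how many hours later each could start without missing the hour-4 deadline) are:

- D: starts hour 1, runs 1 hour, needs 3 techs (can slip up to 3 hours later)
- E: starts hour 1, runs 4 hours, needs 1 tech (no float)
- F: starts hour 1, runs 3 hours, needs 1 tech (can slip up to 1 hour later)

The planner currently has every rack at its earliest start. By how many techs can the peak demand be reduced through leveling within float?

Early-start peak: h1:5  h2:2  h3:2  h4:1 ⇒ 5.
Leveled (D@1, E@1, F@2): h1:4  h2:2  h3:2  h4:2 ⇒ 4.
Reduction 5 − 4 = 1.

1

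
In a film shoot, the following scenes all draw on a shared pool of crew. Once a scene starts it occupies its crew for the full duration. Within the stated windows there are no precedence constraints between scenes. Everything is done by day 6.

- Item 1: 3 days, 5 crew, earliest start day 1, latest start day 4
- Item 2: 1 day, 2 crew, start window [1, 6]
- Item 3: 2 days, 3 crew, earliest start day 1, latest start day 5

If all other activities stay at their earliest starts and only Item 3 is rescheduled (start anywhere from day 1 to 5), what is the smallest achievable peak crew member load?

Item 3@1: d1:10  d2:8  d3:5  d4:0  d5:0  d6:0 → peak 10
Item 3@2: d1:7  d2:8  d3:8  d4:0  d5:0  d6:0 → peak 8
Item 3@3: d1:7  d2:5  d3:8  d4:3  d5:0  d6:0 → peak 8
Item 3@4: d1:7  d2:5  d3:5  d4:3  d5:3  d6:0 → peak 7
Item 3@5: d1:7  d2:5  d3:5  d4:0  d5:3  d6:3 → peak 7
Best is Item 3@4, peak 7.

7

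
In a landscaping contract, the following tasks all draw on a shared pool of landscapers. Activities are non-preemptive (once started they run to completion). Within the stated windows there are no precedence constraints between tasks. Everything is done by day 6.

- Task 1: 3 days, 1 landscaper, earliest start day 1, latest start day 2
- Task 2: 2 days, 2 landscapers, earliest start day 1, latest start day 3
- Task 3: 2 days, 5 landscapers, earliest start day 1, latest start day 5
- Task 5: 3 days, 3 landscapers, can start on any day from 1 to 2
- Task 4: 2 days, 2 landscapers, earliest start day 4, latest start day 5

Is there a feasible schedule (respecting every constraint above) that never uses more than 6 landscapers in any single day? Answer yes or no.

The minimum achievable peak is 7; 6 < 7, so no feasible schedule stays within the cap.

no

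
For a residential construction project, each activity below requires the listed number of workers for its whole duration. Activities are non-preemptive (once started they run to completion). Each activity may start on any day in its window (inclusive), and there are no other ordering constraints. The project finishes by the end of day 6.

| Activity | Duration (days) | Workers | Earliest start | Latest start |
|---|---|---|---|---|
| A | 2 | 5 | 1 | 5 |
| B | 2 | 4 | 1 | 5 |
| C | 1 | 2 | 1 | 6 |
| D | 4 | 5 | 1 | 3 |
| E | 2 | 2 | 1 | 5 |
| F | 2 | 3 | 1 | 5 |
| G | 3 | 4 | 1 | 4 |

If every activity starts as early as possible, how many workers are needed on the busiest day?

Early-start schedule: A@1, B@1, C@1, D@1, E@1, F@1, G@1.
Load per day: day 1: 25, day 2: 23, day 3: 9, day 4: 5, day 5: 0, day 6: 0.
Peak is 25.

25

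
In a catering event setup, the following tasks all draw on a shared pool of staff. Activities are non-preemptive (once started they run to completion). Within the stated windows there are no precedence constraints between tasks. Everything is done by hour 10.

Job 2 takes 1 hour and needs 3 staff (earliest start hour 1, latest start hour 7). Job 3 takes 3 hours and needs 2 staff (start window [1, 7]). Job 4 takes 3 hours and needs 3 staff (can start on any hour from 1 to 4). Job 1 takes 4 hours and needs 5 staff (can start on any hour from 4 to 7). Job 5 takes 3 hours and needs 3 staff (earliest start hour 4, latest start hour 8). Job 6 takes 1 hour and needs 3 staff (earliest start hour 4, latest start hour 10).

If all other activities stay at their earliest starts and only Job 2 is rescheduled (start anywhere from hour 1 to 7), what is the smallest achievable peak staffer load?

11

Job 2@1: h1:8  h2:5  h3:5  h4:11  h5:8  h6:8  h7:5  h8:0  h9:0  h10:0 → peak 11
Job 2@2: h1:5  h2:8  h3:5  h4:11  h5:8  h6:8  h7:5  h8:0  h9:0  h10:0 → peak 11
Job 2@3: h1:5  h2:5  h3:8  h4:11  h5:8  h6:8  h7:5  h8:0  h9:0  h10:0 → peak 11
Job 2@4: h1:5  h2:5  h3:5  h4:14  h5:8  h6:8  h7:5  h8:0  h9:0  h10:0 → peak 14
Job 2@5: h1:5  h2:5  h3:5  h4:11  h5:11  h6:8  h7:5  h8:0  h9:0  h10:0 → peak 11
Job 2@6: h1:5  h2:5  h3:5  h4:11  h5:8  h6:11  h7:5  h8:0  h9:0  h10:0 → peak 11
Job 2@7: h1:5  h2:5  h3:5  h4:11  h5:8  h6:8  h7:8  h8:0  h9:0  h10:0 → peak 11
Best is Job 2@1, peak 11.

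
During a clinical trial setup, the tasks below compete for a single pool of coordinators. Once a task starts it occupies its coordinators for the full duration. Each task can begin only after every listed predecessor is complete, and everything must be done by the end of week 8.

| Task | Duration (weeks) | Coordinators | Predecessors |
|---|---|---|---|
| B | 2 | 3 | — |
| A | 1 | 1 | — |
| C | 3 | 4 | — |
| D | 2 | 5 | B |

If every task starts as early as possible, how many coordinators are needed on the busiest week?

9

Early-start schedule: B@1, A@1, C@1, D@3.
Load per week: week 1: 8, week 2: 7, week 3: 9, week 4: 5, week 5: 0, week 6: 0, week 7: 0, week 8: 0.
Peak is 9.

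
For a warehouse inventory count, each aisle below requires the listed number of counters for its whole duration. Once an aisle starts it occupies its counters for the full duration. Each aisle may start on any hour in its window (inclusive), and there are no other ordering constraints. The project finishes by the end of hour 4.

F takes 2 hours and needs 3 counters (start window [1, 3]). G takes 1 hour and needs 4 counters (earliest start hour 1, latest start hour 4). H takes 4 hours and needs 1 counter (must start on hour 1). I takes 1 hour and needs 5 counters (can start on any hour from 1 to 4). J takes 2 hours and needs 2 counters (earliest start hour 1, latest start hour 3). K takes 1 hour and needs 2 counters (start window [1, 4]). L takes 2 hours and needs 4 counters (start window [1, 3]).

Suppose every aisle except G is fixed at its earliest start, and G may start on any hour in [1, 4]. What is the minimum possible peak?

17

G@1: h1:21  h2:10  h3:1  h4:1 → peak 21
G@2: h1:17  h2:14  h3:1  h4:1 → peak 17
G@3: h1:17  h2:10  h3:5  h4:1 → peak 17
G@4: h1:17  h2:10  h3:1  h4:5 → peak 17
Best is G@2, peak 17.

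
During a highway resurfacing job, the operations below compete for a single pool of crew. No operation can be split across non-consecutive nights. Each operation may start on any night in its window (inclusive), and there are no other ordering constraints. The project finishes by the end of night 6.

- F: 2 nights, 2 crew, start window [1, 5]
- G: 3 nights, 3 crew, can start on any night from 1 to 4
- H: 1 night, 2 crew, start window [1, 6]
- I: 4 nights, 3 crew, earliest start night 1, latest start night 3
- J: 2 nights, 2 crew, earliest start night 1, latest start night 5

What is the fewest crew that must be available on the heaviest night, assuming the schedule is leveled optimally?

6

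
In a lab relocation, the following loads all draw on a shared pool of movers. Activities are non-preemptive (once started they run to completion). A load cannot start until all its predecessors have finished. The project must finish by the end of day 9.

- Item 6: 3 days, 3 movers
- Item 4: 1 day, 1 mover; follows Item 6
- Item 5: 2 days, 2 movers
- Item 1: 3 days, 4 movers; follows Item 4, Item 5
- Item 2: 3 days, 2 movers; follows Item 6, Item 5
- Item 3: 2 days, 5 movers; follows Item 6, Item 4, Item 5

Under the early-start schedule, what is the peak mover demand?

11

Early-start schedule: Item 6@1, Item 4@4, Item 5@1, Item 1@5, Item 2@4, Item 3@5.
Load per day: day 1: 5, day 2: 5, day 3: 3, day 4: 3, day 5: 11, day 6: 11, day 7: 4, day 8: 0, day 9: 0.
Peak is 11.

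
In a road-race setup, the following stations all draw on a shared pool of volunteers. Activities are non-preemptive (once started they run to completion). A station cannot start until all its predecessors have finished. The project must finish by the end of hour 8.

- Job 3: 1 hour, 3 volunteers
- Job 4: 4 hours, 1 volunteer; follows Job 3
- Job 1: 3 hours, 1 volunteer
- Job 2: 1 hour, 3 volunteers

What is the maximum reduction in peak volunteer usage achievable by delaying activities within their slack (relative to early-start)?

Early-start peak: h1:7  h2:2  h3:2  h4:1  h5:1  h6:0  h7:0  h8:0 ⇒ 7.
Leveled (Job 3@1, Job 4@2, Job 1@2, Job 2@6): h1:3  h2:2  h3:2  h4:2  h5:1  h6:3  h7:0  h8:0 ⇒ 3.
Reduction 7 − 3 = 4.

4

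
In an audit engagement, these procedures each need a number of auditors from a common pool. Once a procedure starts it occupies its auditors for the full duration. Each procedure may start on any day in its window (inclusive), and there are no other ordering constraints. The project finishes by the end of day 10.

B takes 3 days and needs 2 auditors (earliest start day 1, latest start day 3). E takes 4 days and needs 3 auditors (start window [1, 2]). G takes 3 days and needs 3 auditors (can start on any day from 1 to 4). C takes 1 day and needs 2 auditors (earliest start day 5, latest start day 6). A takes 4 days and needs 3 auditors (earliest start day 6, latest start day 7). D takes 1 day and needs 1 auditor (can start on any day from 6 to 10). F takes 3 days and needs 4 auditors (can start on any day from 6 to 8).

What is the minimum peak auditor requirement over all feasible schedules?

Early-start (B@1, E@1, G@1, C@5, A@6, D@6, F@6) gives peak 8: d1:8  d2:8  d3:8  d4:3  d5:2  d6:8  d7:7  d8:7  d9:3  d10:0.
Shift G→4, F→7.
Schedule B@1, E@1, G@4, C@5, A@6, D@6, F@7: d1:5  d2:5  d3:5  d4:6  d5:5  d6:7  d7:7  d8:7  d9:7  d10:0 — peak 7.

7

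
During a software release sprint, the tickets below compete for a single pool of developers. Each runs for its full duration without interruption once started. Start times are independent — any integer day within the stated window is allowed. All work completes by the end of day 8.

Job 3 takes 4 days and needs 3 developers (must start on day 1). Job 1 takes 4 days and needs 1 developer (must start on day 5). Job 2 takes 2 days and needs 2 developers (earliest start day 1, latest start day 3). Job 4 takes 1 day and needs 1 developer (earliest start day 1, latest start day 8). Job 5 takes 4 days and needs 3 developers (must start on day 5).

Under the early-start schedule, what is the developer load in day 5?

At early start, day 5 has: Job 1, Job 5.
Demand: 1 + 3 = 4.

4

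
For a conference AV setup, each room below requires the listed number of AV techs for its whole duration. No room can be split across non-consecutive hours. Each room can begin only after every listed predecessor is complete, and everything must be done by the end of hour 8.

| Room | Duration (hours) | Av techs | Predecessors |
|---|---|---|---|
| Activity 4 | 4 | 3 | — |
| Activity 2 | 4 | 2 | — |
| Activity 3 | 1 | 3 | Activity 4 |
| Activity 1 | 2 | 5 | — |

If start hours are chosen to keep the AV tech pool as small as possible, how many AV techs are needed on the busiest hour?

Early-start (Activity 4@1, Activity 2@1, Activity 3@5, Activity 1@1) gives peak 10: h1:10  h2:10  h3:5  h4:5  h5:3  h6:0  h7:0  h8:0.
Shift Activity 1→6.
Schedule Activity 4@1, Activity 2@1, Activity 3@5, Activity 1@6: h1:5  h2:5  h3:5  h4:5  h5:3  h6:5  h7:5  h8:0 — peak 5.
Total AV tech-hours = 33 over 8 hours ⇒ peak ≥ ⌈33/8⌉ = 5, so 5 is optimal.

5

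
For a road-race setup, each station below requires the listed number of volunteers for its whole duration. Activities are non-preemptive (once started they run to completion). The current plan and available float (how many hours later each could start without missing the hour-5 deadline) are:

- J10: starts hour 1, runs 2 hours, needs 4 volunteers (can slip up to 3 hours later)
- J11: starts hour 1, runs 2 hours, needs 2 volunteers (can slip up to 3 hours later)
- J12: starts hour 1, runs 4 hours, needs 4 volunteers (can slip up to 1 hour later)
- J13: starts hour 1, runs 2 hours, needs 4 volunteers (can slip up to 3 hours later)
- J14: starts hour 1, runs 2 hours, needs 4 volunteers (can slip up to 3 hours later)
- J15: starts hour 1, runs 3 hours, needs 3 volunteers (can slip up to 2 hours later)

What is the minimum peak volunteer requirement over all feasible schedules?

Early-start (J10@1, J11@1, J12@1, J13@1, J14@1, J15@1) gives peak 21: h1:21  h2:21  h3:7  h4:4  h5:0.
Shift J13→3, J14→4.
Schedule J10@1, J11@1, J12@1, J13@3, J14@4, J15@1: h1:13  h2:13  h3:11  h4:12  h5:4 — peak 13.

13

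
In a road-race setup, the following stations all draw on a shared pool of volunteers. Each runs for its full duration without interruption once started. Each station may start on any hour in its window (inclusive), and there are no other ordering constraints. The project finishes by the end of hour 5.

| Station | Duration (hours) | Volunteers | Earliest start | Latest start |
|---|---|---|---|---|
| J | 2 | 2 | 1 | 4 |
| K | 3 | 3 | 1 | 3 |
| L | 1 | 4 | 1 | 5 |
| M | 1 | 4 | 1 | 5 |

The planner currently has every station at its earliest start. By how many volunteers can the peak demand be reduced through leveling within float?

Early-start peak: h1:13  h2:5  h3:3  h4:0  h5:0 ⇒ 13.
Leveled (J@1, K@1, L@4, M@5): h1:5  h2:5  h3:3  h4:4  h5:4 ⇒ 5.
Reduction 13 − 5 = 8.

8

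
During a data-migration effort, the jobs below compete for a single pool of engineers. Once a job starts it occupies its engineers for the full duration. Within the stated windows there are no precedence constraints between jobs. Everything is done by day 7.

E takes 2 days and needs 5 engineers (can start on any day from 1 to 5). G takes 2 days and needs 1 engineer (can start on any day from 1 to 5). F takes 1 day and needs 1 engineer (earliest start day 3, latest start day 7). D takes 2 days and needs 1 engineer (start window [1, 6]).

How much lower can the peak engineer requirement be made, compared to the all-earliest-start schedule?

2

Early-start peak: d1:7  d2:7  d3:1  d4:0  d5:0  d6:0  d7:0 ⇒ 7.
Leveled (E@1, G@3, F@3, D@3): d1:5  d2:5  d3:3  d4:2  d5:0  d6:0  d7:0 ⇒ 5.
Reduction 7 − 5 = 2.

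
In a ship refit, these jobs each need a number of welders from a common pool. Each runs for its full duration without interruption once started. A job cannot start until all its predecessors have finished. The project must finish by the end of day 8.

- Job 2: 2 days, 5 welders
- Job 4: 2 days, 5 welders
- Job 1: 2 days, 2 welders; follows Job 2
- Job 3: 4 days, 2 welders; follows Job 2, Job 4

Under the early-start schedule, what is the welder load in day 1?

At early start, day 1 has: Job 2, Job 4.
Demand: 5 + 5 = 10.

10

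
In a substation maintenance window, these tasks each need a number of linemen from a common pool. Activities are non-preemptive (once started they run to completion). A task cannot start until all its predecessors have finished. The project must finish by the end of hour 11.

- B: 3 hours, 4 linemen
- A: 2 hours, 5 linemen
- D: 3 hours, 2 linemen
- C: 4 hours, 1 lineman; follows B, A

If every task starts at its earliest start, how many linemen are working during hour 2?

At early start, hour 2 has: B, A, D.
Demand: 4 + 5 + 2 = 11.

11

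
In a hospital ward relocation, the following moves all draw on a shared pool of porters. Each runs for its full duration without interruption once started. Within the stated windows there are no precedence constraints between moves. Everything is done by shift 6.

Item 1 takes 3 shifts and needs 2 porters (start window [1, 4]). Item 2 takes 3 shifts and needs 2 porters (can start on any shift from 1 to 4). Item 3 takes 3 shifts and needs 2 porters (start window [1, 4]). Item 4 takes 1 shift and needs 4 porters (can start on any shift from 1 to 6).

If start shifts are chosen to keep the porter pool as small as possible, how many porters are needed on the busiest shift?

Early-start (Item 1@1, Item 2@1, Item 3@1, Item 4@1) gives peak 10: s1:10  s2:6  s3:6  s4:0  s5:0  s6:0.
Shift Item 4→4.
Schedule Item 1@1, Item 2@1, Item 3@1, Item 4@4: s1:6  s2:6  s3:6  s4:4  s5:0  s6:0 — peak 6.

6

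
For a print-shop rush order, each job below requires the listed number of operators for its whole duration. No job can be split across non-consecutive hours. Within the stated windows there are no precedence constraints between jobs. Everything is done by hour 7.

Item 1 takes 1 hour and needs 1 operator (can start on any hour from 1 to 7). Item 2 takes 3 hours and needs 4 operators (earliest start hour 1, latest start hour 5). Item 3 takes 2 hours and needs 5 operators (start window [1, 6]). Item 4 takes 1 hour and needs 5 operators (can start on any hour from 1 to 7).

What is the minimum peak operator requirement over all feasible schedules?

5

Early-start (Item 1@1, Item 2@1, Item 3@1, Item 4@1) gives peak 15: h1:15  h2:9  h3:4  h4:0  h5:0  h6:0  h7:0.
Shift Item 3→4, Item 4→6.
Schedule Item 1@1, Item 2@1, Item 3@4, Item 4@6: h1:5  h2:4  h3:4  h4:5  h5:5  h6:5  h7:0 — peak 5.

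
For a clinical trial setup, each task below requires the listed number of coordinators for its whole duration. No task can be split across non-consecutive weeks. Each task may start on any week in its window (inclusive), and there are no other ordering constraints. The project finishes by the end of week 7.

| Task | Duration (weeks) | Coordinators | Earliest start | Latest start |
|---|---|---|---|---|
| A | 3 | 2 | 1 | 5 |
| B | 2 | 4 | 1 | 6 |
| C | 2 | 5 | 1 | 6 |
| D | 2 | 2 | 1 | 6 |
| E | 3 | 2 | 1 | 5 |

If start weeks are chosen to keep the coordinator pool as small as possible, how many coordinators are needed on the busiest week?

6

Early-start (A@1, B@1, C@1, D@1, E@1) gives peak 15: w1:15  w2:15  w3:4  w4:0  w5:0  w6:0  w7:0.
Shift C→6, D→3, E→3.
Schedule A@1, B@1, C@6, D@3, E@3: w1:6  w2:6  w3:6  w4:4  w5:2  w6:5  w7:5 — peak 6.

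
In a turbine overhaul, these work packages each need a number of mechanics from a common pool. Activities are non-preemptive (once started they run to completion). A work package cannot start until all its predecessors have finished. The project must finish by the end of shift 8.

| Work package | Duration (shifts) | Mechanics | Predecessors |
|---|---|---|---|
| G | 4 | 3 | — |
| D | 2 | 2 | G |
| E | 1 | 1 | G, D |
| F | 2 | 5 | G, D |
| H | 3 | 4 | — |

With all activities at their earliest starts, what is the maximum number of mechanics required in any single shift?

7

Early-start schedule: G@1, D@5, E@7, F@7, H@1.
Load per shift: shift 1: 7, shift 2: 7, shift 3: 7, shift 4: 3, shift 5: 2, shift 6: 2, shift 7: 6, shift 8: 5.
Peak is 7.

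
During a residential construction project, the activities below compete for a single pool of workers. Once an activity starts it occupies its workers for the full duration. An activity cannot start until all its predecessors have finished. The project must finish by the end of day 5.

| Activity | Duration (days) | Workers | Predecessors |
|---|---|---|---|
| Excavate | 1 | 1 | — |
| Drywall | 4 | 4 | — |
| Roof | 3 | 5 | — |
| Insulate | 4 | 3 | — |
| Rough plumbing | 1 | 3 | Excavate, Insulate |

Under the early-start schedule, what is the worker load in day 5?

3

At early start, day 5 has: Rough plumbing.
Demand: 3 = 3.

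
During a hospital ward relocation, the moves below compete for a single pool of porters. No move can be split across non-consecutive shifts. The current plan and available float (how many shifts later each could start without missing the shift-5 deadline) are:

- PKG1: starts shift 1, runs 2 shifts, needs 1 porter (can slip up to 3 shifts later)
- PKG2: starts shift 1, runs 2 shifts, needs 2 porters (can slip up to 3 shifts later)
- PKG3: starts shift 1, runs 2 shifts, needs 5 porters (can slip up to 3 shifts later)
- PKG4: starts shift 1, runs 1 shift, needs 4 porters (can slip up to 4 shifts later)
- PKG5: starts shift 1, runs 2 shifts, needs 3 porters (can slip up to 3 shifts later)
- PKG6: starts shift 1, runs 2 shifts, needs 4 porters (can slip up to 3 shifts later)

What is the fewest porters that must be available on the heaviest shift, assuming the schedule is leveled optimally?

8

Early-start (PKG1@1, PKG2@1, PKG3@1, PKG4@1, PKG5@1, PKG6@1) gives peak 19: s1:19  s2:15  s3:0  s4:0  s5:0.
Shift PKG4→3, PKG5→3, PKG6→4.
Schedule PKG1@1, PKG2@1, PKG3@1, PKG4@3, PKG5@3, PKG6@4: s1:8  s2:8  s3:7  s4:7  s5:4 — peak 8.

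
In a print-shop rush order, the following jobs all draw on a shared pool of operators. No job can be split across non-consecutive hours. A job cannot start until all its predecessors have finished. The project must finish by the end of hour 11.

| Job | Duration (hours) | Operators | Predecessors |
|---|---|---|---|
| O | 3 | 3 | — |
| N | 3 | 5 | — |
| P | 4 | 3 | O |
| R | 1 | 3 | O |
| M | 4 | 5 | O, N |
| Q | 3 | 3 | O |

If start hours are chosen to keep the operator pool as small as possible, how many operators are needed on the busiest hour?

8

Early-start (O@1, N@1, P@4, R@4, M@4, Q@4) gives peak 14: h1:8  h2:8  h3:8  h4:14  h5:11  h6:11  h7:8  h8:0  h9:0  h10:0  h11:0.
Shift M→5, Q→8.
Schedule O@1, N@1, P@4, R@4, M@5, Q@8: h1:8  h2:8  h3:8  h4:6  h5:8  h6:8  h7:8  h8:8  h9:3  h10:3  h11:0 — peak 8.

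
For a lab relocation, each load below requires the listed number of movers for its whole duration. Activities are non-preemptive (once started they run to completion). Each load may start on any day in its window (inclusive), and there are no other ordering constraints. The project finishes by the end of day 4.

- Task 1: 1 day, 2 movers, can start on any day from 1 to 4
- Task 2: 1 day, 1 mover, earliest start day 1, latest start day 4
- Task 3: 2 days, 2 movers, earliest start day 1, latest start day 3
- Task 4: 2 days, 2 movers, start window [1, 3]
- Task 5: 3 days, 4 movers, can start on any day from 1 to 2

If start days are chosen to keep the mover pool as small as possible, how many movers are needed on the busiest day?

6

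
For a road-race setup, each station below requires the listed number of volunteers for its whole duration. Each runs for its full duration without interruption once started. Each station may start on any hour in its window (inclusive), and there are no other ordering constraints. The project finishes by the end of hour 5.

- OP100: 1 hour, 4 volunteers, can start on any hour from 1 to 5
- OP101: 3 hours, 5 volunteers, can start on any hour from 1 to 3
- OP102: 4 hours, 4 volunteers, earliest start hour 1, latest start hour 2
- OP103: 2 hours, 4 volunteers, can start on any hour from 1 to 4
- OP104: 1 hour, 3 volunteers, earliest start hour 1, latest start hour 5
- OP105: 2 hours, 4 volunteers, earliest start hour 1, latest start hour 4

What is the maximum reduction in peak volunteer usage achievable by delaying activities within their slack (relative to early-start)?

Early-start peak: h1:24  h2:17  h3:9  h4:4  h5:0 ⇒ 24.
Leveled (OP100@1, OP101@1, OP102@2, OP103@4, OP104@1, OP105@4): h1:12  h2:9  h3:9  h4:12  h5:12 ⇒ 12.
Reduction 24 − 12 = 12.

12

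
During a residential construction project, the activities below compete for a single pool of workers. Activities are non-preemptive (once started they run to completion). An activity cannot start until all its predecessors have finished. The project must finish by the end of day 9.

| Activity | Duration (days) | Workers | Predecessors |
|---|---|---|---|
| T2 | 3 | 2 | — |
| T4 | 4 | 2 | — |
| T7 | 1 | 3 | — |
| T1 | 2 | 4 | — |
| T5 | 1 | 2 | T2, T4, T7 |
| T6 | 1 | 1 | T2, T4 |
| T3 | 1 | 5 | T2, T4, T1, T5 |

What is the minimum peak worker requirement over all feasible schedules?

Early-start (T2@1, T4@1, T7@1, T1@1, T5@5, T6@5, T3@6) gives peak 11: d1:11  d2:8  d3:4  d4:2  d5:3  d6:5  d7:0  d8:0  d9:0.
Shift T7→4, T1→5, T5→7, T3→8.
Schedule T2@1, T4@1, T7@4, T1@5, T5@7, T6@5, T3@8: d1:4  d2:4  d3:4  d4:5  d5:5  d6:4  d7:2  d8:5  d9:0 — peak 5.

5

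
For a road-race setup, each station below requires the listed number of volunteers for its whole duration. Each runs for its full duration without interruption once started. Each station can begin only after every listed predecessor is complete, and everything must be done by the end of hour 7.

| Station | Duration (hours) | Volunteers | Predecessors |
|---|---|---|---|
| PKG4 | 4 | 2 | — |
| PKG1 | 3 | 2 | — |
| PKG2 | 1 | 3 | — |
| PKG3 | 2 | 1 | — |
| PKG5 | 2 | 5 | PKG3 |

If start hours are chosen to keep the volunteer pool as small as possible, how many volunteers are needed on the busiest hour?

Early-start (PKG4@1, PKG1@1, PKG2@1, PKG3@1, PKG5@3) gives peak 9: h1:8  h2:5  h3:9  h4:7  h5:0  h6:0  h7:0.
Shift PKG2→4, PKG5→5.
Schedule PKG4@1, PKG1@1, PKG2@4, PKG3@1, PKG5@5: h1:5  h2:5  h3:4  h4:5  h5:5  h6:5  h7:0 — peak 5.
Total volunteer-hours = 29 over 7 hours ⇒ peak ≥ ⌈29/7⌉ = 5, so 5 is optimal.

5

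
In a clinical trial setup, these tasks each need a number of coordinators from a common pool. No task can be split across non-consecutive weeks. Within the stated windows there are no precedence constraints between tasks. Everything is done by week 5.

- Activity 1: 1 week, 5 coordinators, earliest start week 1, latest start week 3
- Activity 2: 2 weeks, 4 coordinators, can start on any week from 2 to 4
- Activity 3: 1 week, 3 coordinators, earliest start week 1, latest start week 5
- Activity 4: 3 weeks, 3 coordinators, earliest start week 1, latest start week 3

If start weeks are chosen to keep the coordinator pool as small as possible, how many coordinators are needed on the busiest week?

7

Early-start (Activity 1@1, Activity 2@2, Activity 3@1, Activity 4@1) gives peak 11: w1:11  w2:7  w3:7  w4:0  w5:0.
Shift Activity 3→2, Activity 4→3.
Schedule Activity 1@1, Activity 2@2, Activity 3@2, Activity 4@3: w1:5  w2:7  w3:7  w4:3  w5:3 — peak 7.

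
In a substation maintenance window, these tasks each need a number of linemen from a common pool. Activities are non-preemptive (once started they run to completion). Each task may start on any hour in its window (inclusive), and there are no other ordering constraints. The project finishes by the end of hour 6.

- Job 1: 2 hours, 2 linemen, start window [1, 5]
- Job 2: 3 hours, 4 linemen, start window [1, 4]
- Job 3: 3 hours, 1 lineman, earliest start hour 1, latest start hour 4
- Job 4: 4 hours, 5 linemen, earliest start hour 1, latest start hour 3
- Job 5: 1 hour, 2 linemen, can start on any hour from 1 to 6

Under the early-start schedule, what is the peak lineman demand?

14

Early-start schedule: Job 1@1, Job 2@1, Job 3@1, Job 4@1, Job 5@1.
Load per hour: hour 1: 14, hour 2: 12, hour 3: 10, hour 4: 5, hour 5: 0, hour 6: 0.
Peak is 14.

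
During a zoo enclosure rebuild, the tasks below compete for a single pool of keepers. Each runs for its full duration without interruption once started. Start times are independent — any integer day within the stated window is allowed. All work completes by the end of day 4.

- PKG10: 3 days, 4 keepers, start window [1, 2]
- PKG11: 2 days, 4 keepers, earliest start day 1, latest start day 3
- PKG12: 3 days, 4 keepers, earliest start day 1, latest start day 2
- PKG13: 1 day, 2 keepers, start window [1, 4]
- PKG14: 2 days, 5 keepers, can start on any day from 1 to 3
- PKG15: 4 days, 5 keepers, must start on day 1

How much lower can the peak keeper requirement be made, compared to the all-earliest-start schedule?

6

Early-start peak: d1:24  d2:22  d3:13  d4:5 ⇒ 24.
Leveled (PKG10@1, PKG11@1, PKG12@1, PKG13@4, PKG14@3, PKG15@1): d1:17  d2:17  d3:18  d4:12 ⇒ 18.
Reduction 24 − 18 = 6.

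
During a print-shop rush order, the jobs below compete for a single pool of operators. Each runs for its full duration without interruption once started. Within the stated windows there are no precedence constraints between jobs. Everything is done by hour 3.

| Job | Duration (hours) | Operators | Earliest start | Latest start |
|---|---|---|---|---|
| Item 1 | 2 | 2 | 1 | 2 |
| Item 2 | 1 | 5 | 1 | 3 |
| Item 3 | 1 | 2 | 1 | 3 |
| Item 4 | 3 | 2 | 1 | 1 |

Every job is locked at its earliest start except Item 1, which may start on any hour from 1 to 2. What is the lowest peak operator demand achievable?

Item 1@1: h1:11  h2:4  h3:2 → peak 11
Item 1@2: h1:9  h2:4  h3:4 → peak 9
Best is Item 1@2, peak 9.

9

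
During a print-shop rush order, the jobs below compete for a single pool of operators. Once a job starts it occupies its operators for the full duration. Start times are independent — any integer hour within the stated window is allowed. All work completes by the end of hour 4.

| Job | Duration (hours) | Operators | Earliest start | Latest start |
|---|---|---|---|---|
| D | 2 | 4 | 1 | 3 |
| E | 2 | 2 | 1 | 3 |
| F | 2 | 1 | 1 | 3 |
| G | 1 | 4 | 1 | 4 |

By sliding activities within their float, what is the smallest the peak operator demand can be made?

Early-start (D@1, E@1, F@1, G@1) gives peak 11: h1:11  h2:7  h3:0  h4:0.
Shift F→3, G→3.
Schedule D@1, E@1, F@3, G@3: h1:6  h2:6  h3:5  h4:1 — peak 6.

6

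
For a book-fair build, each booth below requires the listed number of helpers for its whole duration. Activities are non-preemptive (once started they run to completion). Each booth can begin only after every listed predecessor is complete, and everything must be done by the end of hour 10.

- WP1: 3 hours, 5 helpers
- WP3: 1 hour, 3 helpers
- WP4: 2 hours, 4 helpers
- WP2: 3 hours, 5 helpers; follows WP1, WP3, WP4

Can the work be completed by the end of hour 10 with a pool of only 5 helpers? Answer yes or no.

yes

Schedule WP1@1, WP3@4, WP4@5, WP2@7: h1:5  h2:5  h3:5  h4:3  h5:4  h6:4  h7:5  h8:5  h9:5  h10:0 — peak 5 ≤ 5.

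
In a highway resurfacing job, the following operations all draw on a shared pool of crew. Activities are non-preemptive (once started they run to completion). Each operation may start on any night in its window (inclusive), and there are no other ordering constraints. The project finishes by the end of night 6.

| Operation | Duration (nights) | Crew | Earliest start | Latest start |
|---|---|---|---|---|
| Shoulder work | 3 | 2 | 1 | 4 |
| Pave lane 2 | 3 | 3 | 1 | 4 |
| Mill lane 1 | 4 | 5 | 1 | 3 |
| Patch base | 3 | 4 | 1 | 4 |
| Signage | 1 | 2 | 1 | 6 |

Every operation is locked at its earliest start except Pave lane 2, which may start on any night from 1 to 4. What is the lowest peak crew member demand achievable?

13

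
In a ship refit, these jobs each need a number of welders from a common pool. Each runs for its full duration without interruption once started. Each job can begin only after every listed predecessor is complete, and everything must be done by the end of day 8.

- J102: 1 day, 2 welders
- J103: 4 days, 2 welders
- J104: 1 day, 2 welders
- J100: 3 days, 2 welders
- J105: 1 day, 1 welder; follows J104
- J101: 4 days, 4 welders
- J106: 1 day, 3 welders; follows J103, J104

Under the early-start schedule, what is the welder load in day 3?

At early start, day 3 has: J103, J100, J101.
Demand: 2 + 2 + 4 = 8.

8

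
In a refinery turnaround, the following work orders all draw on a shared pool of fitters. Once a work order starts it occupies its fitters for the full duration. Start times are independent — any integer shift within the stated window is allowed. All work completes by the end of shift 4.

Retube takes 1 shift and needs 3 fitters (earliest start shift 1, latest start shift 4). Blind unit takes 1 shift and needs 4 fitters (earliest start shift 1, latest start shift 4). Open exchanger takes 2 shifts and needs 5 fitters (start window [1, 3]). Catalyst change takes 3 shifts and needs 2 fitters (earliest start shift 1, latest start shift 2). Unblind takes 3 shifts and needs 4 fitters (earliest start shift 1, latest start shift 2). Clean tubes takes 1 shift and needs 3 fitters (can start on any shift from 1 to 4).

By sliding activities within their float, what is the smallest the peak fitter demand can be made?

Early-start (Retube@1, Blind unit@1, Open exchanger@1, Catalyst change@1, Unblind@1, Clean tubes@1) gives peak 21: s1:21  s2:11  s3:6  s4:0.
Shift Open exchanger→2, Unblind→2, Clean tubes→4.
Schedule Retube@1, Blind unit@1, Open exchanger@2, Catalyst change@1, Unblind@2, Clean tubes@4: s1:9  s2:11  s3:11  s4:7 — peak 11.

11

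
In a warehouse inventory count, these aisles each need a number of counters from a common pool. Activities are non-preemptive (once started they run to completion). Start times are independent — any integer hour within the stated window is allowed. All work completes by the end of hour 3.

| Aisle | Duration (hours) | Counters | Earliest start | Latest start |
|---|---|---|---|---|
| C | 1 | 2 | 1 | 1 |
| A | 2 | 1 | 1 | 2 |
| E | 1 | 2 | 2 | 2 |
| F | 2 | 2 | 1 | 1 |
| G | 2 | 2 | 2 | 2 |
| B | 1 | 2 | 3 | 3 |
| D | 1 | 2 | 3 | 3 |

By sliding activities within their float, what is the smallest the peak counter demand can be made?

7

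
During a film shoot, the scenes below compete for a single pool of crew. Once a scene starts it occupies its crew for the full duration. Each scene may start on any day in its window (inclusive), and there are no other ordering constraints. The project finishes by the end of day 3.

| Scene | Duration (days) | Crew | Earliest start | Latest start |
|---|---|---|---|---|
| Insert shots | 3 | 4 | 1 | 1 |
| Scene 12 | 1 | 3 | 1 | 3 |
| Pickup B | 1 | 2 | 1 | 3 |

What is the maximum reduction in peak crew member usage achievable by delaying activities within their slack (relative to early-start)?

2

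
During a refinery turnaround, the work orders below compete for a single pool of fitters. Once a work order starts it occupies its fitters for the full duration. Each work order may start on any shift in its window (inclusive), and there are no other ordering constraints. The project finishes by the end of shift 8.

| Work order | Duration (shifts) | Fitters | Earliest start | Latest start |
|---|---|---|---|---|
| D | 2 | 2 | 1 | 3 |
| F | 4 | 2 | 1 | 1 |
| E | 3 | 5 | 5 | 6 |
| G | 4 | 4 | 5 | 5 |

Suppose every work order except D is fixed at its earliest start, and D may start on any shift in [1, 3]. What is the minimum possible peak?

D@1: s1:4  s2:4  s3:2  s4:2  s5:9  s6:9  s7:9  s8:4 → peak 9
D@2: s1:2  s2:4  s3:4  s4:2  s5:9  s6:9  s7:9  s8:4 → peak 9
D@3: s1:2  s2:2  s3:4  s4:4  s5:9  s6:9  s7:9  s8:4 → peak 9
Best is D@1, peak 9.

9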